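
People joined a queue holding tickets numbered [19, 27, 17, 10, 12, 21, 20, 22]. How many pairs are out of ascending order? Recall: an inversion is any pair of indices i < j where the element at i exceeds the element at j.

For each element, count later entries that are smaller:
19 → 17, 10, 12 → 3
27 → 17, 10, 12, 21, 20, 22 → 6
17 → 10, 12 → 2
10 → none → 0
12 → none → 0
21 → 20 → 1
20 → none → 0
22 → none → 0
Sum: 3 + 6 + 2 + 0 + 0 + 1 + 0 + 0 = 12

12 inversions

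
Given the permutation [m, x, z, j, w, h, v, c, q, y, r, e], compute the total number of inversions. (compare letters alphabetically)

40

For each element, count later entries that are smaller:
m: 4
x: 8
z: 9
j: 3
w: 6
h: 2
v: 4
c: 0
q: 1
y: 2
r: 1
e: 0
Sum: 4 + 8 + 9 + 3 + 6 + 2 + 4 + 0 + 1 + 2 + 1 + 0 = 40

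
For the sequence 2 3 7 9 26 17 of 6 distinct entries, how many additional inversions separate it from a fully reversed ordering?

14

Maximum inversions for 6 distinct elements is C(6, 2) = 6·5/2 = 15.
Current inversions — for each element, count later smaller elements:
2: 0
3: 0
7: 0
9: 0
26: 1
17: 0
Current total: 0 + 0 + 0 + 0 + 1 + 0 = 1
Shortfall: 15 − 1 = 14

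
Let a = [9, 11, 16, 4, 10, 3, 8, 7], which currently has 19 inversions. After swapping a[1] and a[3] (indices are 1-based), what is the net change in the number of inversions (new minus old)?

Positions 1 and 3 hold 9 and 16; after swapping, the array is [16, 11, 9, 4, 10, 3, 8, 7].
Element-by-element contributions:
16: 7
11: 6
9: 4
4: 1
10: 3
3: 0
8: 1
7: 0
Sum: 7 + 6 + 4 + 1 + 3 + 0 + 1 + 0 = 22
Change: 22 − 19 = +3

+3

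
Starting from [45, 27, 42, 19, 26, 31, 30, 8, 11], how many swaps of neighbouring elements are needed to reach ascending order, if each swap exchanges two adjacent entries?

Each adjacent swap fixes exactly one inversion, so the minimum swap count equals the number of inversions.
Count inversions — for each element, later elements that are smaller:
45: 27, 42, 19, 26, 31, 30, 8, 11 → 8
27: 19, 26, 8, 11 → 4
42: 19, 26, 31, 30, 8, 11 → 6
19: 8, 11 → 2
26: 8, 11 → 2
31: 30, 8, 11 → 3
30: 8, 11 → 2
8: none → 0
11: none → 0
Total inversions: 8 + 4 + 6 + 2 + 2 + 3 + 2 + 0 + 0 = 27

27 adjacent swaps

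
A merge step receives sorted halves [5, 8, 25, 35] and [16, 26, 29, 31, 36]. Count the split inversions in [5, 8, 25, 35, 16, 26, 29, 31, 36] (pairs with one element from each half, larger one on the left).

Take each right-half value and tally the left-half values above it:
r = 16: 25, 35 → 2
r = 26: 35 → 1
r = 29: 35 → 1
r = 31: 35 → 1
r = 36: none → 0
Cross-inversions: 2 + 1 + 1 + 1 + 0 = 5

5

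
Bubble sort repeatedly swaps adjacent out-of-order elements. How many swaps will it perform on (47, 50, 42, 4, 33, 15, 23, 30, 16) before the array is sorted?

Minimum adjacent swaps = number of inversions (each swap of adjacent out-of-order elements removes one inversion and no swap can remove more).
Count inversions — for each element, later elements that are smaller:
47: 42, 4, 33, 15, 23, 30, 16 → 7
50: 42, 4, 33, 15, 23, 30, 16 → 7
42: 4, 33, 15, 23, 30, 16 → 6
4: none → 0
33: 15, 23, 30, 16 → 4
15: none → 0
23: 16 → 1
30: 16 → 1
16: none → 0
Total inversions: 7 + 7 + 6 + 0 + 4 + 0 + 1 + 1 + 0 = 26

26 swaps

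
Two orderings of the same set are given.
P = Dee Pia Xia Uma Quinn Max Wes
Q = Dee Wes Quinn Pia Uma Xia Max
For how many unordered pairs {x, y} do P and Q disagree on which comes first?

Assign each item its position (1..7) in the first ordering, then rewrite the second ordering as that position sequence:
positions: Dee→1, Pia→2, Xia→3, Uma→4, Quinn→5, Max→6, Wes→7
second ordering as positions: [1, 7, 5, 2, 4, 3, 6]
Discordant pairs = inversions in this position sequence.
1: 0
7: 5, 2, 4, 3, 6 → 5
5: 2, 4, 3 → 3
2: 0
4: 3 → 1
3: 0
6: 0
Total: 0 + 5 + 3 + 0 + 1 + 0 + 0 = 9

There are 9 disagreeing pairs.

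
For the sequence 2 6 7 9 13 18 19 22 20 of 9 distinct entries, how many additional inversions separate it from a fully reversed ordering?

Maximum inversions for 9 distinct elements is C(9, 2) = 9·8/2 = 36.
Current inversions — for each element, count later smaller elements:
2: 0
6: 0
7: 0
9: 0
13: 0
18: 0
19: 0
22: 1
20: 0
Current total: 0 + 0 + 0 + 0 + 0 + 0 + 0 + 1 + 0 = 1
Shortfall: 36 − 1 = 35

35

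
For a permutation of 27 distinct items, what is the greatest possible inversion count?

There are 351 inversions.

A reversed (strictly descending) arrangement makes every pair an inversion, giving C(27, 2) inversions.
C(27, 2) = 27·26/2 = 351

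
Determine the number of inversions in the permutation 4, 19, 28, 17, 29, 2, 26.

Sweep left to right; for each value list the smaller values that follow it:
4 → 2 → 1
19 → 17, 2 → 2
28 → 17, 2, 26 → 3
17 → 2 → 1
29 → 2, 26 → 2
2 → none → 0
26 → none → 0
Sum: 1 + 2 + 3 + 1 + 2 + 0 + 0 = 9

9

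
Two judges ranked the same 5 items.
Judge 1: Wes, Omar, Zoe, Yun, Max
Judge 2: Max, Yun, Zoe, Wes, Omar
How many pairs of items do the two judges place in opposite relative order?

Assign each item its position (1..5) in the first ordering, then rewrite the second ordering as that position sequence:
positions: Wes→1, Omar→2, Zoe→3, Yun→4, Max→5
second ordering as positions: [5, 4, 3, 1, 2]
Discordant pairs = inversions in this position sequence.
5: 4, 3, 1, 2 → 4
4: 3, 1, 2 → 3
3: 1, 2 → 2
1: 0
2: 0
Total: 4 + 3 + 2 + 0 + 0 = 9

There are 9 discordant pairs.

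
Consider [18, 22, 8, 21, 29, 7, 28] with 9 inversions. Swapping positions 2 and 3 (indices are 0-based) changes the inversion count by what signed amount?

+1

Positions 2 and 3 hold 8 and 21; after swapping, the array is [18, 22, 21, 8, 29, 7, 28].
Element-by-element contributions:
18: 2
22: 3
21: 2
8: 1
29: 2
7: 0
28: 0
Sum: 2 + 3 + 2 + 1 + 2 + 0 + 0 = 10
Change: 10 − 9 = +1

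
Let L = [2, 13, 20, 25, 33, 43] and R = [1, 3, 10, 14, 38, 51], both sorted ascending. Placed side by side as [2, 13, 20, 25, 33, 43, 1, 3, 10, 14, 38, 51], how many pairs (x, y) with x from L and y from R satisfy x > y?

Count, for every r in R, how many entries of L exceed r:
r = 1: 2, 13, 20, 25, 33, 43 → 6
r = 3: 13, 20, 25, 33, 43 → 5
r = 10: 13, 20, 25, 33, 43 → 5
r = 14: 20, 25, 33, 43 → 4
r = 38: 43 → 1
r = 51: none → 0
Cross-inversions: 6 + 5 + 5 + 4 + 1 + 0 = 21

21 cross-inversions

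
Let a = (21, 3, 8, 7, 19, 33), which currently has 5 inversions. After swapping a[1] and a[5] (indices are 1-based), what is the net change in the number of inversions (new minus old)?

Positions 1 and 5 hold 21 and 19; after swapping, the array is [19, 3, 8, 7, 21, 33].
For each element, count later entries that are smaller:
19: 3
3: 0
8: 1
7: 0
21: 0
33: 0
Sum: 3 + 0 + 1 + 0 + 0 + 0 = 4
Change: 4 − 5 = -1

-1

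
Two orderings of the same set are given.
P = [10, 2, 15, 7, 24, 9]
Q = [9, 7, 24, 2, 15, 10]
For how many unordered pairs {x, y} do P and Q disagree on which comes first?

Disagreeing pairs: 13

Assign each item its position (1..6) in the first ordering, then rewrite the second ordering as that position sequence:
positions: 10→1, 2→2, 15→3, 7→4, 24→5, 9→6
second ordering as positions: [6, 4, 5, 2, 3, 1]
Discordant pairs = inversions in this position sequence.
6: 4, 5, 2, 3, 1 → 5
4: 2, 3, 1 → 3
5: 2, 3, 1 → 3
2: 1 → 1
3: 1 → 1
1: 0
Total: 5 + 3 + 3 + 1 + 1 + 0 = 13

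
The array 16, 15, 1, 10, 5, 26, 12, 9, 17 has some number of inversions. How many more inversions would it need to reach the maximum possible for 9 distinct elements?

19 inversions short

Maximum inversions for 9 distinct elements is C(9, 2) = 9·8/2 = 36.
Current inversions — for each element, count later smaller elements:
16: 6
15: 5
1: 0
10: 2
5: 0
26: 3
12: 1
9: 0
17: 0
Current total: 6 + 5 + 0 + 2 + 0 + 3 + 1 + 0 + 0 = 17
Shortfall: 36 − 17 = 19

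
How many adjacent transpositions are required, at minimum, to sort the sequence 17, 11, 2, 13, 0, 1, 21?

12

Each adjacent swap fixes exactly one inversion, so the minimum swap count equals the number of inversions.
Count inversions — for each element, later elements that are smaller:
17: 11, 2, 13, 0, 1 → 5
11: 2, 0, 1 → 3
2: 0, 1 → 2
13: 0, 1 → 2
0: none → 0
1: none → 0
21: none → 0
Total inversions: 5 + 3 + 2 + 2 + 0 + 0 + 0 = 12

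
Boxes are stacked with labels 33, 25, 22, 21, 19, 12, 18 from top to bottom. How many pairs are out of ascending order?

20

Sweep left to right; for each value list the smaller values that follow it:
33: 6
25: 5
22: 4
21: 3
19: 2
12: 0
18: 0
Sum: 6 + 5 + 4 + 3 + 2 + 0 + 0 = 20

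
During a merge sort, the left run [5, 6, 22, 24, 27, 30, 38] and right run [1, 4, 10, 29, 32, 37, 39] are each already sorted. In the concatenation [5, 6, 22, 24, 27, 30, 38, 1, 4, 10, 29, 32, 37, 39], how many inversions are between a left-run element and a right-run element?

For each element r of the right run, count left-run elements greater than r:
r = 1: 5, 6, 22, 24, 27, 30, 38 → 7
r = 4: 5, 6, 22, 24, 27, 30, 38 → 7
r = 10: 22, 24, 27, 30, 38 → 5
r = 29: 30, 38 → 2
r = 32: 38 → 1
r = 37: 38 → 1
r = 39: none → 0
Cross-inversions: 7 + 7 + 5 + 2 + 1 + 1 + 0 = 23

23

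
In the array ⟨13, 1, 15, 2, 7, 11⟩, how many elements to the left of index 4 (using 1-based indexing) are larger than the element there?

The element at index 4 is 2.
Elements before it: 13, 1, 15
Those larger than 2: 13, 15

2 such elements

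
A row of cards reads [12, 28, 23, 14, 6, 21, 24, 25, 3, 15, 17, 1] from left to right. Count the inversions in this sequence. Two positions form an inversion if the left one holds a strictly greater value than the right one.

Sweep left to right; for each value list the smaller values that follow it:
12 → 6, 3, 1 → 3
28 → 23, 14, 6, 21, 24, 25, 3, 15, 17, 1 → 10
23 → 14, 6, 21, 3, 15, 17, 1 → 7
14 → 6, 3, 1 → 3
6 → 3, 1 → 2
21 → 3, 15, 17, 1 → 4
24 → 3, 15, 17, 1 → 4
25 → 3, 15, 17, 1 → 4
3 → 1 → 1
15 → 1 → 1
17 → 1 → 1
1 → none → 0
Sum: 3 + 10 + 7 + 3 + 2 + 4 + 4 + 4 + 1 + 1 + 1 + 0 = 40

There are 40 inversions.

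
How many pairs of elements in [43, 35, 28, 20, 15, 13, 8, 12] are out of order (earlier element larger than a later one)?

27 inversions

Element-by-element contributions:
43: 7
35: 6
28: 5
20: 4
15: 3
13: 2
8: 0
12: 0
Sum: 7 + 6 + 5 + 4 + 3 + 2 + 0 + 0 = 27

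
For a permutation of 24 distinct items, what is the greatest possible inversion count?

A reversed (strictly descending) arrangement makes every pair an inversion, giving C(24, 2) inversions.
C(24, 2) = 24·23/2 = 276

Inversions: 276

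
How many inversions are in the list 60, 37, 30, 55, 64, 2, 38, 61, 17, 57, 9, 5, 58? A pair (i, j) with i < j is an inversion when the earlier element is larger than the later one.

45

Count, for each position, how many later elements it exceeds:
60 → 37, 30, 55, 2, 38, 17, 57, 9, 5, 58 → 10
37 → 30, 2, 17, 9, 5 → 5
30 → 2, 17, 9, 5 → 4
55 → 2, 38, 17, 9, 5 → 5
64 → 2, 38, 61, 17, 57, 9, 5, 58 → 8
2 → none → 0
38 → 17, 9, 5 → 3
61 → 17, 57, 9, 5, 58 → 5
17 → 9, 5 → 2
57 → 9, 5 → 2
9 → 5 → 1
5 → none → 0
58 → none → 0
Sum: 10 + 5 + 4 + 5 + 8 + 0 + 3 + 5 + 2 + 2 + 1 + 0 + 0 = 45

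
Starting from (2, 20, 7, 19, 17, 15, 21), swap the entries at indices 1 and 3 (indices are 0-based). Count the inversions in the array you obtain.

Positions 1 and 3 hold 20 and 19; after swapping, the array is [2, 19, 7, 20, 17, 15, 21].
Element-by-element contributions:
2: 0
19: 3
7: 0
20: 2
17: 1
15: 0
21: 0
Sum: 0 + 3 + 0 + 2 + 1 + 0 + 0 = 6

6 inversions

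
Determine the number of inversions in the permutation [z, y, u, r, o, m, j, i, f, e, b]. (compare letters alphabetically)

Sweep left to right; for each value list the smaller values that follow it:
z: 10
y: 9
u: 8
r: 7
o: 6
m: 5
j: 4
i: 3
f: 2
e: 1
b: 0
Sum: 10 + 9 + 8 + 7 + 6 + 5 + 4 + 3 + 2 + 1 + 0 = 55

55 inversions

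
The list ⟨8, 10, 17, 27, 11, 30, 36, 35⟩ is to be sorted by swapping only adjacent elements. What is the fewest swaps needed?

3 swaps

Minimum adjacent swaps = number of inversions (each swap of adjacent out-of-order elements removes one inversion and no swap can remove more).
Count inversions — for each element, later elements that are smaller:
8: none → 0
10: none → 0
17: 11 → 1
27: 11 → 1
11: none → 0
30: none → 0
36: 35 → 1
35: none → 0
Total inversions: 0 + 0 + 1 + 1 + 0 + 0 + 1 + 0 = 3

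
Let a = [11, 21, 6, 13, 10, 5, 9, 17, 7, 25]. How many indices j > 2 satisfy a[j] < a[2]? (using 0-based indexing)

1 such element

The element at index 2 is 6.
Elements after it: 13, 10, 5, 9, 17, 7, 25
Those smaller than 6: 5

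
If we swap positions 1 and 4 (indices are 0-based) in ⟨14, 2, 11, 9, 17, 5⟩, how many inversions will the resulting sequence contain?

Positions 1 and 4 hold 2 and 17; after swapping, the array is [14, 17, 11, 9, 2, 5].
For each element, count later entries that are smaller:
14: 4
17: 4
11: 3
9: 2
2: 0
5: 0
Sum: 4 + 4 + 3 + 2 + 0 + 0 = 13

13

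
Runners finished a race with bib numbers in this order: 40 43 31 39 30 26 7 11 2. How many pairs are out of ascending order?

33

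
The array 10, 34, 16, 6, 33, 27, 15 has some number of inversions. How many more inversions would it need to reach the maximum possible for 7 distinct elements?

10

Maximum inversions for 7 distinct elements is C(7, 2) = 7·6/2 = 21.
Current inversions — for each element, count later smaller elements:
10: 1
34: 5
16: 2
6: 0
33: 2
27: 1
15: 0
Current total: 1 + 5 + 2 + 0 + 2 + 1 + 0 = 11
Shortfall: 21 − 11 = 10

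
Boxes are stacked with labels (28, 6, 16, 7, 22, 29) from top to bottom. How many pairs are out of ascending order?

5

Listing every pair i<j with a[i]>a[j] (using 0-based positions):
(0,1): 28 > 6
(0,2): 28 > 16
(0,3): 28 > 7
(0,4): 28 > 22
(2,3): 16 > 7
That's 5 pairs.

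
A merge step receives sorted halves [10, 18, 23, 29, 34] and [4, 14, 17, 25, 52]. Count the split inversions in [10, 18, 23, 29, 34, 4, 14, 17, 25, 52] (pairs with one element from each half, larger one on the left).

Count, for every r in R, how many entries of L exceed r:
r = 4: 10, 18, 23, 29, 34 → 5
r = 14: 18, 23, 29, 34 → 4
r = 17: 18, 23, 29, 34 → 4
r = 25: 29, 34 → 2
r = 52: none → 0
Cross-inversions: 5 + 4 + 4 + 2 + 0 = 15

15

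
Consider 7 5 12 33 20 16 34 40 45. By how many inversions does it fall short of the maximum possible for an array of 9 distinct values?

Maximum inversions for 9 distinct elements is C(9, 2) = 9·8/2 = 36.
Current inversions — for each element, count later smaller elements:
7: 1
5: 0
12: 0
33: 2
20: 1
16: 0
34: 0
40: 0
45: 0
Current total: 1 + 0 + 0 + 2 + 1 + 0 + 0 + 0 + 0 = 4
Shortfall: 36 − 4 = 32

32 inversions short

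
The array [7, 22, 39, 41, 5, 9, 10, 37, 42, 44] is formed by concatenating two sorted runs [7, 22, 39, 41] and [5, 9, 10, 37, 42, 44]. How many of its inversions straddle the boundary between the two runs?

Count, for every r in R, how many entries of L exceed r:
r = 5: 7, 22, 39, 41 → 4
r = 9: 22, 39, 41 → 3
r = 10: 22, 39, 41 → 3
r = 37: 39, 41 → 2
r = 42: none → 0
r = 44: none → 0
Cross-inversions: 4 + 3 + 3 + 2 + 0 + 0 = 12

12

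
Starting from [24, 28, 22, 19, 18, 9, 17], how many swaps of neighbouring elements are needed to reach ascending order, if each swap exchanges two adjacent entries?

Adjacent swaps: 19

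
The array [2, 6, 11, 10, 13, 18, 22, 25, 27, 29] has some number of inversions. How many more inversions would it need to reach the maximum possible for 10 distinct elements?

44

Maximum inversions for 10 distinct elements is C(10, 2) = 10·9/2 = 45.
Current inversions — for each element, count later smaller elements:
2: 0
6: 0
11: 1
10: 0
13: 0
18: 0
22: 0
25: 0
27: 0
29: 0
Current total: 0 + 0 + 1 + 0 + 0 + 0 + 0 + 0 + 0 + 0 = 1
Shortfall: 45 − 1 = 44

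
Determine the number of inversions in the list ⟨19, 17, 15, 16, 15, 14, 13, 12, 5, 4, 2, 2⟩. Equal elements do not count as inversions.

63 out-of-order pairs

Element-by-element contributions:
19: 11
17: 10
15: 7
16: 8
15: 7
14: 6
13: 5
12: 4
5: 3
4: 2
2: 0
2: 0
Sum: 11 + 10 + 7 + 8 + 7 + 6 + 5 + 4 + 3 + 2 + 0 + 0 = 63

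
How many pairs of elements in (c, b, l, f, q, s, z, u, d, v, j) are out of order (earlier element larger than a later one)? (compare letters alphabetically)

Count, for each position, how many later elements it exceeds:
c: 1
b: 0
l: 3
f: 1
q: 2
s: 2
z: 4
u: 2
d: 0
v: 1
j: 0
Sum: 1 + 0 + 3 + 1 + 2 + 2 + 4 + 2 + 0 + 1 + 0 = 16

16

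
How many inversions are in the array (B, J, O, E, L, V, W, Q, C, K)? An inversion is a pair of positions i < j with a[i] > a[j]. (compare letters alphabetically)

Sweep left to right; for each value list the smaller values that follow it:
B: 0
J: 2
O: 4
E: 1
L: 2
V: 3
W: 3
Q: 2
C: 0
K: 0
Sum: 0 + 2 + 4 + 1 + 2 + 3 + 3 + 2 + 0 + 0 = 17

There are 17 inversions.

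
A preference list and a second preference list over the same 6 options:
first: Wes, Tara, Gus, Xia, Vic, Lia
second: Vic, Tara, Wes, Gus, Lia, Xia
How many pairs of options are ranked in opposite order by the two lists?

6

Assign each item its position (1..6) in the first ordering, then rewrite the second ordering as that position sequence:
positions: Wes→1, Tara→2, Gus→3, Xia→4, Vic→5, Lia→6
second ordering as positions: [5, 2, 1, 3, 6, 4]
Discordant pairs = inversions in this position sequence.
5: 2, 1, 3, 4 → 4
2: 1 → 1
1: 0
3: 0
6: 4 → 1
4: 0
Total: 4 + 1 + 0 + 0 + 1 + 0 = 6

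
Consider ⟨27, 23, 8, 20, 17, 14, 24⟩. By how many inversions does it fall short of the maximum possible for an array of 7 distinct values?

8

Maximum inversions for 7 distinct elements is C(7, 2) = 7·6/2 = 21.
Current inversions — for each element, count later smaller elements:
27: 6
23: 4
8: 0
20: 2
17: 1
14: 0
24: 0
Current total: 6 + 4 + 0 + 2 + 1 + 0 + 0 = 13
Shortfall: 21 − 13 = 8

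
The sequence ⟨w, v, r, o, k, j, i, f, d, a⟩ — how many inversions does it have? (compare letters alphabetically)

Sweep left to right; for each value list the smaller values that follow it:
w → v, r, o, k, j, i, f, d, a → 9
v → r, o, k, j, i, f, d, a → 8
r → o, k, j, i, f, d, a → 7
o → k, j, i, f, d, a → 6
k → j, i, f, d, a → 5
j → i, f, d, a → 4
i → f, d, a → 3
f → d, a → 2
d → a → 1
a → none → 0
Sum: 9 + 8 + 7 + 6 + 5 + 4 + 3 + 2 + 1 + 0 = 45

45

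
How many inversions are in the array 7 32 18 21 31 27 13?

10

For each element, count later entries that are smaller:
7 → none → 0
32 → 18, 21, 31, 27, 13 → 5
18 → 13 → 1
21 → 13 → 1
31 → 27, 13 → 2
27 → 13 → 1
13 → none → 0
Sum: 0 + 5 + 1 + 1 + 2 + 1 + 0 = 10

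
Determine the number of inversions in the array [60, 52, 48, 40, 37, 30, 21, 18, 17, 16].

45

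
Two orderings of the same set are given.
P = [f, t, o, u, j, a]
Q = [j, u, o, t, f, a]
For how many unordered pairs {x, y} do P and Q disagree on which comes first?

10

Assign each item its position (1..6) in the first ordering, then rewrite the second ordering as that position sequence:
positions: f→1, t→2, o→3, u→4, j→5, a→6
second ordering as positions: [5, 4, 3, 2, 1, 6]
Discordant pairs = inversions in this position sequence.
5: 4, 3, 2, 1 → 4
4: 3, 2, 1 → 3
3: 2, 1 → 2
2: 1 → 1
1: 0
6: 0
Total: 4 + 3 + 2 + 1 + 0 + 0 = 10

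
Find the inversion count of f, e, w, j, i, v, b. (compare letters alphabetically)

11 out-of-order pairs

Out-of-order index pairs (0-indexed):
(0,1): f > e
(0,6): f > b
(1,6): e > b
(2,3): w > j
(2,4): w > i
(2,5): w > v
(2,6): w > b
(3,4): j > i
(3,6): j > b
(4,6): i > b
(5,6): v > b
That's 11 pairs.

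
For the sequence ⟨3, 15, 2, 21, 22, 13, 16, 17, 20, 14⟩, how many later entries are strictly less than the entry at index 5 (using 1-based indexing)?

The element at index 5 is 22.
Elements after it: 13, 16, 17, 20, 14
Those smaller than 22: 13, 16, 17, 20, 14

5 such elements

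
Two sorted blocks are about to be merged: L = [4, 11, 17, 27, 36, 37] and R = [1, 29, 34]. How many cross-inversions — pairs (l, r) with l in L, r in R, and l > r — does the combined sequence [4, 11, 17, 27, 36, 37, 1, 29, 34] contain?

10 split inversions

Take each right-half value and tally the left-half values above it:
r = 1: 4, 11, 17, 27, 36, 37 → 6
r = 29: 36, 37 → 2
r = 34: 36, 37 → 2
Cross-inversions: 6 + 2 + 2 = 10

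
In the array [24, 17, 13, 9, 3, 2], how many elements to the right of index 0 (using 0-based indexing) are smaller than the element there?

The element at index 0 is 24.
Elements after it: 17, 13, 9, 3, 2
Those smaller than 24: 17, 13, 9, 3, 2

5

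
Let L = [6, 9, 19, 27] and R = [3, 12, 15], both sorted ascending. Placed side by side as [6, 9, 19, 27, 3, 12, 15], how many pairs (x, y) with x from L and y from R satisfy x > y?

Count, for every r in R, how many entries of L exceed r:
r = 3: 6, 9, 19, 27 → 4
r = 12: 19, 27 → 2
r = 15: 19, 27 → 2
Cross-inversions: 4 + 2 + 2 = 8

There are 8 split inversions.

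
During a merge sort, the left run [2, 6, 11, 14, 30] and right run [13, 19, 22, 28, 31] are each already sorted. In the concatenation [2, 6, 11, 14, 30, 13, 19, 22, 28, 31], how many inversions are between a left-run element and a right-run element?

5

Take each right-half value and tally the left-half values above it:
r = 13: 14, 30 → 2
r = 19: 30 → 1
r = 22: 30 → 1
r = 28: 30 → 1
r = 31: none → 0
Cross-inversions: 2 + 1 + 1 + 1 + 0 = 5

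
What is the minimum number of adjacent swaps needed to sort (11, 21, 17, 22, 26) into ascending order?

1 swap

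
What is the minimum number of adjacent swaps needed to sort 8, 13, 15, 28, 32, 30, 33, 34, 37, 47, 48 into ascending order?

Swaps: 1

The minimum number of adjacent swaps to sort an array equals its inversion count, since every such swap removes exactly one inversion.
Count inversions — for each element, later elements that are smaller:
8: none → 0
13: none → 0
15: none → 0
28: none → 0
32: 30 → 1
30: none → 0
33: none → 0
34: none → 0
37: none → 0
47: none → 0
48: none → 0
Total inversions: 0 + 0 + 0 + 0 + 1 + 0 + 0 + 0 + 0 + 0 + 0 = 1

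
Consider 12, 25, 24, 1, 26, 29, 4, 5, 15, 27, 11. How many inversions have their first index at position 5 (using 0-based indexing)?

5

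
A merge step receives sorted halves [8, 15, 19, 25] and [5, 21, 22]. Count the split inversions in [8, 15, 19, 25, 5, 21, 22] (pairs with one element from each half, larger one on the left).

6

For each element r of the right run, count left-run elements greater than r:
r = 5: 8, 15, 19, 25 → 4
r = 21: 25 → 1
r = 22: 25 → 1
Cross-inversions: 4 + 1 + 1 = 6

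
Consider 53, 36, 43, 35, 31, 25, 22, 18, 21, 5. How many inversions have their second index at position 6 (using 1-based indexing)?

5

The element at index 6 is 25.
Elements before it: 53, 36, 43, 35, 31
Those larger than 25: 53, 36, 43, 35, 31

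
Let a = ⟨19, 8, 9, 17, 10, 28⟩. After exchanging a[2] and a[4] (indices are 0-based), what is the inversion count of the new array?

6

Positions 2 and 4 hold 9 and 10; after swapping, the array is [19, 8, 10, 17, 9, 28].
Sweep left to right; for each value list the smaller values that follow it:
19 → 8, 10, 17, 9 → 4
8 → none → 0
10 → 9 → 1
17 → 9 → 1
9 → none → 0
28 → none → 0
Sum: 4 + 0 + 1 + 1 + 0 + 0 = 6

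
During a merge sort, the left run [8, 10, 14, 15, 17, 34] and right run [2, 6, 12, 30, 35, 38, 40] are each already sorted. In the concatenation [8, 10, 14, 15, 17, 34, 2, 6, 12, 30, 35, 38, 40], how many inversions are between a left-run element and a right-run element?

17

Take each right-half value and tally the left-half values above it:
r = 2: 8, 10, 14, 15, 17, 34 → 6
r = 6: 8, 10, 14, 15, 17, 34 → 6
r = 12: 14, 15, 17, 34 → 4
r = 30: 34 → 1
r = 35: none → 0
r = 38: none → 0
r = 40: none → 0
Cross-inversions: 6 + 6 + 4 + 1 + 0 + 0 + 0 = 17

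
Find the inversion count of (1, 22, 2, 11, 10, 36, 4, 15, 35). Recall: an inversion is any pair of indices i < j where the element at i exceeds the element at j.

11 inversions

For each element, count later entries that are smaller:
1: 0
22: 5
2: 0
11: 2
10: 1
36: 3
4: 0
15: 0
35: 0
Sum: 0 + 5 + 0 + 2 + 1 + 3 + 0 + 0 + 0 = 11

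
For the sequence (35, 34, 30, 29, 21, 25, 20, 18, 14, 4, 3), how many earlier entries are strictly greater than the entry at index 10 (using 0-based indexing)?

10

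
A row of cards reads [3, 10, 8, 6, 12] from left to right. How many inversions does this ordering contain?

3 inversions

Out-of-order index pairs (1-indexed):
(2,3): 10 > 8
(2,4): 10 > 6
(3,4): 8 > 6
That's 3 pairs.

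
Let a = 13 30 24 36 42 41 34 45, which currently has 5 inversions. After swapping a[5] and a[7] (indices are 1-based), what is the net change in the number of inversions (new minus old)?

-3

Positions 5 and 7 hold 42 and 34; after swapping, the array is [13, 30, 24, 36, 34, 41, 42, 45].
For each element, count later entries that are smaller:
13 → none → 0
30 → 24 → 1
24 → none → 0
36 → 34 → 1
34 → none → 0
41 → none → 0
42 → none → 0
45 → none → 0
Sum: 0 + 1 + 0 + 1 + 0 + 0 + 0 + 0 = 2
Change: 2 − 5 = -3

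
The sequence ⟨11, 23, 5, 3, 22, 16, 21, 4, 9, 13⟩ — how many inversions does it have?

25 inversions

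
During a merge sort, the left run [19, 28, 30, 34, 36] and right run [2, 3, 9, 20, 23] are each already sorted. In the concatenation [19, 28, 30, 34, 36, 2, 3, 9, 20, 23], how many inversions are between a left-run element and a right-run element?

There are 23 cross-inversions.

Count, for every r in R, how many entries of L exceed r:
r = 2: 19, 28, 30, 34, 36 → 5
r = 3: 19, 28, 30, 34, 36 → 5
r = 9: 19, 28, 30, 34, 36 → 5
r = 20: 28, 30, 34, 36 → 4
r = 23: 28, 30, 34, 36 → 4
Cross-inversions: 5 + 5 + 5 + 4 + 4 = 23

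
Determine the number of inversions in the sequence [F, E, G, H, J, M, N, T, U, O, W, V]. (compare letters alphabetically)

4

Element-by-element contributions:
F → E → 1
E → none → 0
G → none → 0
H → none → 0
J → none → 0
M → none → 0
N → none → 0
T → O → 1
U → O → 1
O → none → 0
W → V → 1
V → none → 0
Sum: 1 + 0 + 0 + 0 + 0 + 0 + 0 + 1 + 1 + 0 + 1 + 0 = 4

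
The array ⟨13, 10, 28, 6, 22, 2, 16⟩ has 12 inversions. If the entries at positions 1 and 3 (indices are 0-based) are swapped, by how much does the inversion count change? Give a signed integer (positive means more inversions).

Positions 1 and 3 hold 10 and 6; after swapping, the array is [13, 6, 28, 10, 22, 2, 16].
Sweep left to right; for each value list the smaller values that follow it:
13: 3
6: 1
28: 4
10: 1
22: 2
2: 0
16: 0
Sum: 3 + 1 + 4 + 1 + 2 + 0 + 0 = 11
Change: 11 − 12 = -1

-1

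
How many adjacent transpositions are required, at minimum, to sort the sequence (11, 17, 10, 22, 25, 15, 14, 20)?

There are 11 swaps.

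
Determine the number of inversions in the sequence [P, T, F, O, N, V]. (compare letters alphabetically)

7

Sweep left to right; for each value list the smaller values that follow it:
P: 3
T: 3
F: 0
O: 1
N: 0
V: 0
Sum: 3 + 3 + 0 + 1 + 0 + 0 = 7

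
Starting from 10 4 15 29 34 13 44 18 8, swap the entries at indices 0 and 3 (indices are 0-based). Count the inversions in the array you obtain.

17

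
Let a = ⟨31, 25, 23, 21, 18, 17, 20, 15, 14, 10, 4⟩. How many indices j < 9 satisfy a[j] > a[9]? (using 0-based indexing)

9

The element at index 9 is 10.
Elements before it: 31, 25, 23, 21, 18, 17, 20, 15, 14
Those larger than 10: 31, 25, 23, 21, 18, 17, 20, 15, 14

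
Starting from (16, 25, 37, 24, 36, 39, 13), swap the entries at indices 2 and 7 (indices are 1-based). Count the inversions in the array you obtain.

6

Positions 2 and 7 hold 25 and 13; after swapping, the array is [16, 13, 37, 24, 36, 39, 25].
For each element, count later entries that are smaller:
16: 1
13: 0
37: 3
24: 0
36: 1
39: 1
25: 0
Sum: 1 + 0 + 3 + 0 + 1 + 1 + 0 = 6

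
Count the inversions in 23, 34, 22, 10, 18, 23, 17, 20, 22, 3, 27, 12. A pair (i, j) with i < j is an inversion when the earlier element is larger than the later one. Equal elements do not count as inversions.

40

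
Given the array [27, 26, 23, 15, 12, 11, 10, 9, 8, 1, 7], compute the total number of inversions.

54

Count, for each position, how many later elements it exceeds:
27: 10
26: 9
23: 8
15: 7
12: 6
11: 5
10: 4
9: 3
8: 2
1: 0
7: 0
Sum: 10 + 9 + 8 + 7 + 6 + 5 + 4 + 3 + 2 + 0 + 0 = 54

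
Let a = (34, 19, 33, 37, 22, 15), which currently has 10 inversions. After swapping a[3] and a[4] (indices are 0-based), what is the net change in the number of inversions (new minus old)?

Positions 3 and 4 hold 37 and 22; after swapping, the array is [34, 19, 33, 22, 37, 15].
Count, for each position, how many later elements it exceeds:
34 → 19, 33, 22, 15 → 4
19 → 15 → 1
33 → 22, 15 → 2
22 → 15 → 1
37 → 15 → 1
15 → none → 0
Sum: 4 + 1 + 2 + 1 + 1 + 0 = 9
Change: 9 − 10 = -1

-1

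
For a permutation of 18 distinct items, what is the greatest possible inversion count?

The maximum occurs when the array is in strictly decreasing order: every one of the C(18, 2) pairs is inverted.
C(18, 2) = 18·17/2 = 153

153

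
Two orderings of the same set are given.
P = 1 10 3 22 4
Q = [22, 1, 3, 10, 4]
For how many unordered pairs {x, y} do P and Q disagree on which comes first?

Assign each item its position (1..5) in the first ordering, then rewrite the second ordering as that position sequence:
positions: 1→1, 10→2, 3→3, 22→4, 4→5
second ordering as positions: [4, 1, 3, 2, 5]
Discordant pairs = inversions in this position sequence.
4: 1, 3, 2 → 3
1: 0
3: 2 → 1
2: 0
5: 0
Total: 3 + 0 + 1 + 0 + 0 = 4

4 disagreeing pairs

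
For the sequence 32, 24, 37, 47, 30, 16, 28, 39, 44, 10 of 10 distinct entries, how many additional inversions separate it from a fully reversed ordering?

21

Maximum inversions for 10 distinct elements is C(10, 2) = 10·9/2 = 45.
Current inversions — for each element, count later smaller elements:
32: 5
24: 2
37: 4
47: 6
30: 3
16: 1
28: 1
39: 1
44: 1
10: 0
Current total: 5 + 2 + 4 + 6 + 3 + 1 + 1 + 1 + 1 + 0 = 24
Shortfall: 45 − 24 = 21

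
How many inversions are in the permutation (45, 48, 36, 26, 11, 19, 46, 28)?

Sweep left to right; for each value list the smaller values that follow it:
45: 5
48: 6
36: 4
26: 2
11: 0
19: 0
46: 1
28: 0
Sum: 5 + 6 + 4 + 2 + 0 + 0 + 1 + 0 = 18

Inversions: 18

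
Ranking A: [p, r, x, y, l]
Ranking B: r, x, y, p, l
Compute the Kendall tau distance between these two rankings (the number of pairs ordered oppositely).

Assign each item its position (1..5) in the first ordering, then rewrite the second ordering as that position sequence:
positions: p→1, r→2, x→3, y→4, l→5
second ordering as positions: [2, 3, 4, 1, 5]
Discordant pairs = inversions in this position sequence.
2: 1 → 1
3: 1 → 1
4: 1 → 1
1: 0
5: 0
Total: 1 + 1 + 1 + 0 + 0 = 3

3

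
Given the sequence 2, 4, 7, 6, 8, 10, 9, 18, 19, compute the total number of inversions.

Sweep left to right; for each value list the smaller values that follow it:
2 → none → 0
4 → none → 0
7 → 6 → 1
6 → none → 0
8 → none → 0
10 → 9 → 1
9 → none → 0
18 → none → 0
19 → none → 0
Sum: 0 + 0 + 1 + 0 + 0 + 1 + 0 + 0 + 0 = 2

Out-of-order pairs: 2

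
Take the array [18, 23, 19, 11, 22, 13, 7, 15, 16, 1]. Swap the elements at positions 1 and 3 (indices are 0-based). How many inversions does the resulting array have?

29 inversions

Positions 1 and 3 hold 23 and 11; after swapping, the array is [18, 11, 19, 23, 22, 13, 7, 15, 16, 1].
For each element, count later entries that are smaller:
18: 6
11: 2
19: 5
23: 6
22: 5
13: 2
7: 1
15: 1
16: 1
1: 0
Sum: 6 + 2 + 5 + 6 + 5 + 2 + 1 + 1 + 1 + 0 = 29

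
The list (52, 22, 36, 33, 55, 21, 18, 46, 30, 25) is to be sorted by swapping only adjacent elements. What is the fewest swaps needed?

28

Each adjacent swap fixes exactly one inversion, so the minimum swap count equals the number of inversions.
Count inversions — for each element, later elements that are smaller:
52: 22, 36, 33, 21, 18, 46, 30, 25 → 8
22: 21, 18 → 2
36: 33, 21, 18, 30, 25 → 5
33: 21, 18, 30, 25 → 4
55: 21, 18, 46, 30, 25 → 5
21: 18 → 1
18: none → 0
46: 30, 25 → 2
30: 25 → 1
25: none → 0
Total inversions: 8 + 2 + 5 + 4 + 5 + 1 + 0 + 2 + 1 + 0 = 28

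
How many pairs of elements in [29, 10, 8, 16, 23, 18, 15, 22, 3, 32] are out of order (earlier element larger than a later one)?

21

Count, for each position, how many later elements it exceeds:
29: 8
10: 2
8: 1
16: 2
23: 4
18: 2
15: 1
22: 1
3: 0
32: 0
Sum: 8 + 2 + 1 + 2 + 4 + 2 + 1 + 1 + 0 + 0 = 21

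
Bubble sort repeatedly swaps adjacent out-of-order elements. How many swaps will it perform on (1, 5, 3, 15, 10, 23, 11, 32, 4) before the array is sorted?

The minimum number of adjacent swaps to sort an array equals its inversion count, since every such swap removes exactly one inversion.
Count inversions — for each element, later elements that are smaller:
1: none → 0
5: 3, 4 → 2
3: none → 0
15: 10, 11, 4 → 3
10: 4 → 1
23: 11, 4 → 2
11: 4 → 1
32: 4 → 1
4: none → 0
Total inversions: 0 + 2 + 0 + 3 + 1 + 2 + 1 + 1 + 0 = 10

There are 10 adjacent swaps.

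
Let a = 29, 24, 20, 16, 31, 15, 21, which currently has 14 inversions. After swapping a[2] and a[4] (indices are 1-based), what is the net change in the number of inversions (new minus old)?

Positions 2 and 4 hold 24 and 16; after swapping, the array is [29, 16, 20, 24, 31, 15, 21].
Element-by-element contributions:
29 → 16, 20, 24, 15, 21 → 5
16 → 15 → 1
20 → 15 → 1
24 → 15, 21 → 2
31 → 15, 21 → 2
15 → none → 0
21 → none → 0
Sum: 5 + 1 + 1 + 2 + 2 + 0 + 0 = 11
Change: 11 − 14 = -3

-3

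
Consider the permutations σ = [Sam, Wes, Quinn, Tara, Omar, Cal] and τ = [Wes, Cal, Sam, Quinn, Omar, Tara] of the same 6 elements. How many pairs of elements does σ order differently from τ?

6

Assign each item its position (1..6) in the first ordering, then rewrite the second ordering as that position sequence:
positions: Sam→1, Wes→2, Quinn→3, Tara→4, Omar→5, Cal→6
second ordering as positions: [2, 6, 1, 3, 5, 4]
Discordant pairs = inversions in this position sequence.
2: 1 → 1
6: 1, 3, 5, 4 → 4
1: 0
3: 0
5: 4 → 1
4: 0
Total: 1 + 4 + 0 + 0 + 1 + 0 = 6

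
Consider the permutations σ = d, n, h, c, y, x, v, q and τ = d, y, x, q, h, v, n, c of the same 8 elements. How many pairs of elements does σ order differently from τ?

13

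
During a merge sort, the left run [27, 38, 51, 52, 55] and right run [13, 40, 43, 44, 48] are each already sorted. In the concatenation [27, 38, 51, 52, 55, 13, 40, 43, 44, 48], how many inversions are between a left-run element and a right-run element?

17 cross-inversions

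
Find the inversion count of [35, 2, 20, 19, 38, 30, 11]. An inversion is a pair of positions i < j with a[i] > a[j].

Out-of-order index pairs (1-indexed):
(1,2): 35 > 2
(1,3): 35 > 20
(1,4): 35 > 19
(1,6): 35 > 30
(1,7): 35 > 11
(3,4): 20 > 19
(3,7): 20 > 11
(4,7): 19 > 11
(5,6): 38 > 30
(5,7): 38 > 11
(6,7): 30 > 11
That's 11 pairs.

11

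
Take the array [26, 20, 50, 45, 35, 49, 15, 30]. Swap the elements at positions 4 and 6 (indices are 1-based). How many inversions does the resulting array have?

There are 16 inversions.

Positions 4 and 6 hold 45 and 49; after swapping, the array is [26, 20, 50, 49, 35, 45, 15, 30].
Sweep left to right; for each value list the smaller values that follow it:
26: 2
20: 1
50: 5
49: 4
35: 2
45: 2
15: 0
30: 0
Sum: 2 + 1 + 5 + 4 + 2 + 2 + 0 + 0 = 16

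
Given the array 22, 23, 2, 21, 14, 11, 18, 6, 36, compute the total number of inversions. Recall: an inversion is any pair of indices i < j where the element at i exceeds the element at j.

Inversions: 20

For each element, count later entries that are smaller:
22 → 2, 21, 14, 11, 18, 6 → 6
23 → 2, 21, 14, 11, 18, 6 → 6
2 → none → 0
21 → 14, 11, 18, 6 → 4
14 → 11, 6 → 2
11 → 6 → 1
18 → 6 → 1
6 → none → 0
36 → none → 0
Sum: 6 + 6 + 0 + 4 + 2 + 1 + 1 + 0 + 0 = 20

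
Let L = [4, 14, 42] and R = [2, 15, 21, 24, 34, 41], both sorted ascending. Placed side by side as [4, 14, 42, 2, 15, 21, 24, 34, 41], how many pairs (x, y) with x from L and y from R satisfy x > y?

Take each right-half value and tally the left-half values above it:
r = 2: 4, 14, 42 → 3
r = 15: 42 → 1
r = 21: 42 → 1
r = 24: 42 → 1
r = 34: 42 → 1
r = 41: 42 → 1
Cross-inversions: 3 + 1 + 1 + 1 + 1 + 1 = 8

8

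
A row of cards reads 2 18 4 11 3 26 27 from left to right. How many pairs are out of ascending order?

Element-by-element contributions:
2: 0
18: 3
4: 1
11: 1
3: 0
26: 0
27: 0
Sum: 0 + 3 + 1 + 1 + 0 + 0 + 0 = 5

5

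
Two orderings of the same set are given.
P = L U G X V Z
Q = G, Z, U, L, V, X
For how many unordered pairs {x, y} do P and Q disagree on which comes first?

8

Assign each item its position (1..6) in the first ordering, then rewrite the second ordering as that position sequence:
positions: L→1, U→2, G→3, X→4, V→5, Z→6
second ordering as positions: [3, 6, 2, 1, 5, 4]
Discordant pairs = inversions in this position sequence.
3: 2, 1 → 2
6: 2, 1, 5, 4 → 4
2: 1 → 1
1: 0
5: 4 → 1
4: 0
Total: 2 + 4 + 1 + 0 + 1 + 0 = 8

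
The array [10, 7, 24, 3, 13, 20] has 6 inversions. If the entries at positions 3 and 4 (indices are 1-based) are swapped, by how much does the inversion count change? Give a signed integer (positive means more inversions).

-1

Positions 3 and 4 hold 24 and 3; after swapping, the array is [10, 7, 3, 24, 13, 20].
For each element, count later entries that are smaller:
10 → 7, 3 → 2
7 → 3 → 1
3 → none → 0
24 → 13, 20 → 2
13 → none → 0
20 → none → 0
Sum: 2 + 1 + 0 + 2 + 0 + 0 = 5
Change: 5 − 6 = -1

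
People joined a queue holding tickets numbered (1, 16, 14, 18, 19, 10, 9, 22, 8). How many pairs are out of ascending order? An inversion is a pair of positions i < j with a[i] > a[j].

17

Element-by-element contributions:
1 → none → 0
16 → 14, 10, 9, 8 → 4
14 → 10, 9, 8 → 3
18 → 10, 9, 8 → 3
19 → 10, 9, 8 → 3
10 → 9, 8 → 2
9 → 8 → 1
22 → 8 → 1
8 → none → 0
Sum: 0 + 4 + 3 + 3 + 3 + 2 + 1 + 1 + 0 = 17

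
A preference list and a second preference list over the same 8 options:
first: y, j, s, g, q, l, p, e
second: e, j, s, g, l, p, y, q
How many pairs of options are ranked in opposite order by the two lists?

Pairs: 14

Assign each item its position (1..8) in the first ordering, then rewrite the second ordering as that position sequence:
positions: y→1, j→2, s→3, g→4, q→5, l→6, p→7, e→8
second ordering as positions: [8, 2, 3, 4, 6, 7, 1, 5]
Discordant pairs = inversions in this position sequence.
8: 2, 3, 4, 6, 7, 1, 5 → 7
2: 1 → 1
3: 1 → 1
4: 1 → 1
6: 1, 5 → 2
7: 1, 5 → 2
1: 0
5: 0
Total: 7 + 1 + 1 + 1 + 2 + 2 + 0 + 0 = 14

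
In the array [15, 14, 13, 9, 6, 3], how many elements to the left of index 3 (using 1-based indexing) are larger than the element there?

The element at index 3 is 13.
Elements before it: 15, 14
Those larger than 13: 15, 14

2 such elements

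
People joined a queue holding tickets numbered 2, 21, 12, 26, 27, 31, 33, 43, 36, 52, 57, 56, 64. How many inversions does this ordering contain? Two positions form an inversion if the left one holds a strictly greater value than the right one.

There are 3 inversions.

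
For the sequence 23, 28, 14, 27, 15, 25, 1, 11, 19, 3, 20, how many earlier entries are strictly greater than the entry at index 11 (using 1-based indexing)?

The element at index 11 is 20.
Elements before it: 23, 28, 14, 27, 15, 25, 1, 11, 19, 3
Those larger than 20: 23, 28, 27, 25

4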